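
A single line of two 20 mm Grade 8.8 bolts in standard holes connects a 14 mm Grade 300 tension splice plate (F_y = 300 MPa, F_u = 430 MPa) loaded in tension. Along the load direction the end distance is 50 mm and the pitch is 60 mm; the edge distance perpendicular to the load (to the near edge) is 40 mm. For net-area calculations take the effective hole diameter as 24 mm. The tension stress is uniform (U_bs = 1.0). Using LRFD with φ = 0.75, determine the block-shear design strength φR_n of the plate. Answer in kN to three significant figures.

327 kN

Shear plane L_v = 50 + 1·60 = 110 mm; A_gv = 110 × 14 = 1540 mm².
A_nv = (110 − 1.5·24) × 14 = 1036 mm².
A_nt = (40 − 0.5·24) × 14 = 392 mm².
0.6 F_u A_nv = 267.3 kN; 0.6 F_y A_gv = 277.2 kN → shear rupture governs the shear term.
R_n = 267.3 + 1.0 × 430 × 392 / 1000 = 435.8 kN.
Design strength φR_n = 0.75 × 435.8 = 327 kN.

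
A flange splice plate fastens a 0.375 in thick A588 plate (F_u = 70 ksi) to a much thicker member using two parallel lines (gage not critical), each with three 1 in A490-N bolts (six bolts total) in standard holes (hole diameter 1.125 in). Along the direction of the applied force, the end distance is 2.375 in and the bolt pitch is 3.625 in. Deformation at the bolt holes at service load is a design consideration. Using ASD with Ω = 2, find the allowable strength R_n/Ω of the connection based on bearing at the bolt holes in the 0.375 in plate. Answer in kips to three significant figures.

Per bolt r_n = 1.2 l_c t F_u ≤ 2.4 d t F_u; upper limit = 2.4 × 1 × 0.375 × 70 = 63 kips.
Edge bolt: l_c = 2.375 − 1.125/2 = 1.812 in → 1.2 × 1.812 × 0.375 × 70 = 57.09 → r_n = 57.09 kips.
Interior bolts: l_c = 3.625 − 1.125 = 2.5 in → 1.2 × 2.5 × 0.375 × 70 = 78.75 → r_n = 63 kips.
R_n = 2 × 57.09 + 4 × 63 = 366.2 kips.
Allowable strength R_n/Ω = 366.2 / 2 = 183 kips.

183 kips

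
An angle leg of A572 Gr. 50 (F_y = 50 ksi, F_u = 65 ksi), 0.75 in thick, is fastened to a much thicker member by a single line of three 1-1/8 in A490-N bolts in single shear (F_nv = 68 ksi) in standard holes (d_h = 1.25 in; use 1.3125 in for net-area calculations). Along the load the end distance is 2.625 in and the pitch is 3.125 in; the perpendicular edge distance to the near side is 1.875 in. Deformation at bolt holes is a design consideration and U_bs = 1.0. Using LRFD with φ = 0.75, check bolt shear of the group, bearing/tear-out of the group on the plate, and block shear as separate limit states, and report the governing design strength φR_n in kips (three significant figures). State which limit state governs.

Bolt shear: A_b = π·1.125²/4 = 0.994 in²; R_n = 68 × 0.994 × 3 × 1 = 202.8 kips → 0.75 × 202.8 = 152 kips.
Bearing: edge l_c = 2, r_n = 117 kips; interior l_c = 1.875, r_n = 109.7 kips; R_n = 117 + 2·109.7 = 336.4 kips → 252 kips.
Block shear: A_gv = 6.656, A_nv = 4.195, A_nt = 0.9141 in²; R_n = min(0.6F_uA_nv, 0.6F_yA_gv) + U_bs·F_u·A_nt = 223 kips → 167 kips.
Bolt shear governs: 152 kips.

152 kips (bolt shear governs)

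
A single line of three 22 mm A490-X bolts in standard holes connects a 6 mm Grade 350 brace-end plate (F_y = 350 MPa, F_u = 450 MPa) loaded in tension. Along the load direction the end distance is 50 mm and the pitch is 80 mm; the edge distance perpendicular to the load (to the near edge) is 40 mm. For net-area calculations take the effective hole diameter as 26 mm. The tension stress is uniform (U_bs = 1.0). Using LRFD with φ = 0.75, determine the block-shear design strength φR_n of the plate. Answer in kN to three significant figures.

231 kN

Shear plane L_v = 50 + 2·80 = 210 mm; A_gv = 210 × 6 = 1260 mm².
A_nv = (210 − 2.5·26) × 6 = 870 mm².
A_nt = (40 − 0.5·26) × 6 = 162 mm².
0.6 F_u A_nv = 234.9 kN; 0.6 F_y A_gv = 264.6 kN → shear rupture governs the shear term.
R_n = 234.9 + 1.0 × 450 × 162 / 1000 = 307.8 kN.
Design strength φR_n = 0.75 × 307.8 = 231 kN.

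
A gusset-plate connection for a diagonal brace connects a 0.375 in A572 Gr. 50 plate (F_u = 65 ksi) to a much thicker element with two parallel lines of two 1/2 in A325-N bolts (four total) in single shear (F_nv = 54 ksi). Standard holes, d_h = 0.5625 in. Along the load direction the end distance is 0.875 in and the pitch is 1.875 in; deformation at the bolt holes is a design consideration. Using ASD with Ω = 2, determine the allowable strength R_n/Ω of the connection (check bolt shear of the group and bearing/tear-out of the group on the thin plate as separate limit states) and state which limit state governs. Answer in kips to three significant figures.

21.2 kips (bolt shear governs)

Bolt shear: A_b = π·0.5²/4 = 0.1963 in²; R_n = 54 × 0.1963 × 4 × 1 = 42.41 kips → 42.41 / 2 = 21.2 kips.
Bearing (1.2 l_c t F_u ≤ 2.4 d t F_u): upper limit = 2.4·0.5·0.375·65 = 29.25 kips.
  Edge l_c = 0.875 − 0.5625/2 = 0.5938 → r_n = 17.37 kips; interior l_c = 1.875 − 0.5625 = 1.312 → r_n = 29.25 kips.
  R_n,bearing = 2·17.37 + 2·29.25 = 93.23 kips → 93.23 / 2 = 46.6 kips.
Bolt shear governs: 21.2 kips.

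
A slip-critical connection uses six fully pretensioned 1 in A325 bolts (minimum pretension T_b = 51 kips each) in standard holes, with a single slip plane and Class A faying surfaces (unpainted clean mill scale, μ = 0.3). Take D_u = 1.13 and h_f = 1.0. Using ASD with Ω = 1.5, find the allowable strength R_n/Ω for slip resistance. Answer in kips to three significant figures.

R_n = μ · D_u · h_f · T_b · n_s · n_b = 0.3 × 1.13 × 1.0 × 51 × 1 × 6 = 103.7 kips.
Allowable strength R_n/Ω = 103.7 / 1.5 = 69.2 kips.

69.2 kips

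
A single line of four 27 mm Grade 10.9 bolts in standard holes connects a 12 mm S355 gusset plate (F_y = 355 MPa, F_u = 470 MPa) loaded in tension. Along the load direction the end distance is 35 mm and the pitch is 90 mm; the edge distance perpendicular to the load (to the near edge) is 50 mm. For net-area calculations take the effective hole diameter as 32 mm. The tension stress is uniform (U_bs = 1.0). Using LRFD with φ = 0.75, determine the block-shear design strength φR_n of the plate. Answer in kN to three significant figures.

634 kN

Shear plane L_v = 35 + 3·90 = 305 mm; A_gv = 305 × 12 = 3660 mm².
A_nv = (305 − 3.5·32) × 12 = 2316 mm².
A_nt = (50 − 0.5·32) × 12 = 408 mm².
0.6 F_u A_nv = 653.1 kN; 0.6 F_y A_gv = 779.6 kN → shear rupture governs the shear term.
R_n = 653.1 + 1.0 × 470 × 408 / 1000 = 844.9 kN.
Design strength φR_n = 0.75 × 844.9 = 634 kN.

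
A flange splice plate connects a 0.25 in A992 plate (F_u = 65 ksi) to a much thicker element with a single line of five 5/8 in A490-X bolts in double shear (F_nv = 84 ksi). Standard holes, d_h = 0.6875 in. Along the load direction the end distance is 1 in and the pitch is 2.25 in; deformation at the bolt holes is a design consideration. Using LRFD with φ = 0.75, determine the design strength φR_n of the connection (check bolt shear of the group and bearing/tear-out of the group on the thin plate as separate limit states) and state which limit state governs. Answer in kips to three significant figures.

82.7 kips (bearing governs)

Bolt shear: A_b = π·0.625²/4 = 0.3068 in²; R_n = 84 × 0.3068 × 5 × 2 = 257.7 kips → 0.75 × 257.7 = 193 kips.
Bearing (1.2 l_c t F_u ≤ 2.4 d t F_u): upper limit = 2.4·0.625·0.25·65 = 24.38 kips.
  Edge l_c = 1 − 0.6875/2 = 0.6562 → r_n = 12.8 kips; interior l_c = 2.25 − 0.6875 = 1.562 → r_n = 24.38 kips.
  R_n,bearing = 1·12.8 + 4·24.38 = 110.3 kips → 0.75 × 110.3 = 82.7 kips.
Bearing governs: 82.7 kips.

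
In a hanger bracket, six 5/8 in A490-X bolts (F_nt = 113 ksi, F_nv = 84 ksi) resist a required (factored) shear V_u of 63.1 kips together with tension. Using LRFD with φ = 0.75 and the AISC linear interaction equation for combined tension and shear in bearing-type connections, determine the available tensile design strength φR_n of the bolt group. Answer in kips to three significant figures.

A_b = π·0.625²/4 = 0.3068 in²; f_rv = 63.1 / (6 × 0.3068) = 34.28 ksi.
F'_nt = 1.3 F_nt − (F_nt / φF_nv) f_rv = 1.3·113 − (113/(0.75·84))·34.28 = 85.42 ksi, capped at F_nt → F'_nt = 85.42 ksi.
R_n = F'_nt · A_b · n = 85.42 × 0.3068 × 6 = 157.2 kips.
Design strength φR_n = 0.75 × 157.2 = 118 kips.

118 kips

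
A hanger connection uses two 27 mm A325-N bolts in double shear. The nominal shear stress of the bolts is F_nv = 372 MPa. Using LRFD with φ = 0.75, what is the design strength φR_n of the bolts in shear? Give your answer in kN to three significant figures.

639 kN

A_b = π × 27² / 4 = 572.6 mm².
R_n = F_nv · A_b · n · n_s = 372 × 572.6 × 2 × 2 / 1000 = 852 kN.
Design strength φR_n = 0.75 × 852 = 639 kN.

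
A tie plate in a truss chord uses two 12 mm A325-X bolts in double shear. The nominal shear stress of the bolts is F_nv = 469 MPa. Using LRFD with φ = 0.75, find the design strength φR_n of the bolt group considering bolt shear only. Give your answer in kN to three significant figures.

159 kN

A_b = π × 12² / 4 = 113.1 mm².
R_n = F_nv · A_b · n · n_s = 469 × 113.1 × 2 × 2 / 1000 = 212.2 kN.
Design strength φR_n = 0.75 × 212.2 = 159 kN.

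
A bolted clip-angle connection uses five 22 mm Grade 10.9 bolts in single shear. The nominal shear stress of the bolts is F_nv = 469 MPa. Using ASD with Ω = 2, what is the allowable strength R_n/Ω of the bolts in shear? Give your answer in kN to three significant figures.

446 kN

A_b = π × 22² / 4 = 380.1 mm².
R_n = F_nv · A_b · n · n_s = 469 × 380.1 × 5 × 1 / 1000 = 891.4 kN.
Allowable strength R_n/Ω = 891.4 / 2 = 446 kN.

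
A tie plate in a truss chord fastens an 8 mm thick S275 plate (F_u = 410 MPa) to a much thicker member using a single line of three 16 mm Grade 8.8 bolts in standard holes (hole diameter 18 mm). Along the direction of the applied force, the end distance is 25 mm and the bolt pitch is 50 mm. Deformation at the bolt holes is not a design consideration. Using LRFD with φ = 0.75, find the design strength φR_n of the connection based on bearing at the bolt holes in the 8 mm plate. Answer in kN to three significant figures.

295 kN

Per bolt r_n = 1.5 l_c t F_u ≤ 3.0 d t F_u; upper limit = 3.0 × 16 × 8 × 410 / 1000 = 157.4 kN.
Edge bolt: l_c = 25 − 18/2 = 16 mm → 1.5 × 16 × 8 × 410 / 1000 = 78.72 → r_n = 78.72 kN.
Interior bolts: l_c = 50 − 18 = 32 mm → 1.5 × 32 × 8 × 410 / 1000 = 157.4 → r_n = 157.4 kN.
R_n = 1 × 78.72 + 2 × 157.4 = 393.6 kN.
Design strength φR_n = 0.75 × 393.6 = 295 kN.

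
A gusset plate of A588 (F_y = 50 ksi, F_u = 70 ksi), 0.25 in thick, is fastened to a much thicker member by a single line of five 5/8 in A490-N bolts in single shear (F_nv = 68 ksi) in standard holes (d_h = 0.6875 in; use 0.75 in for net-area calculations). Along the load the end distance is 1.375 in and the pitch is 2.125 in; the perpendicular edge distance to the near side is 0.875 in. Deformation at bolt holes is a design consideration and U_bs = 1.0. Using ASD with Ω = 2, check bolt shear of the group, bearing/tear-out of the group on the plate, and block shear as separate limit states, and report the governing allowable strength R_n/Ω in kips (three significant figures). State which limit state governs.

38.5 kips (block shear governs)

Bolt shear: A_b = π·0.625²/4 = 0.3068 in²; R_n = 68 × 0.3068 × 5 × 1 = 104.3 kips → 104.3 / 2 = 52.2 kips.
Bearing: edge l_c = 1.031, r_n = 21.66 kips; interior l_c = 1.438, r_n = 26.25 kips; R_n = 21.66 + 4·26.25 = 126.7 kips → 63.3 kips.
Block shear: A_gv = 2.469, A_nv = 1.625, A_nt = 0.125 in²; R_n = min(0.6F_uA_nv, 0.6F_yA_gv) + U_bs·F_u·A_nt = 77 kips → 38.5 kips.
Block shear governs: 38.5 kips.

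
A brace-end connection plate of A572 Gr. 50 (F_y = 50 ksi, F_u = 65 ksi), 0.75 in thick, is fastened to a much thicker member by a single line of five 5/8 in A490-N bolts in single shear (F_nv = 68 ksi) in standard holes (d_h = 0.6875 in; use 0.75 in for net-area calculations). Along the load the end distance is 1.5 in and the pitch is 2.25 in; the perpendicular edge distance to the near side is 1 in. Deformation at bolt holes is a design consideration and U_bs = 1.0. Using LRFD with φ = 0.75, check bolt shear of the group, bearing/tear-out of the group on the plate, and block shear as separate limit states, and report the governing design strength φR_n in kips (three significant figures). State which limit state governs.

Bolt shear: A_b = π·0.625²/4 = 0.3068 in²; R_n = 68 × 0.3068 × 5 × 1 = 104.3 kips → 0.75 × 104.3 = 78.2 kips.
Bearing: edge l_c = 1.156, r_n = 67.64 kips; interior l_c = 1.562, r_n = 73.12 kips; R_n = 67.64 + 4·73.12 = 360.1 kips → 270 kips.
Block shear: A_gv = 7.875, A_nv = 5.344, A_nt = 0.4688 in²; R_n = min(0.6F_uA_nv, 0.6F_yA_gv) + U_bs·F_u·A_nt = 238.9 kips → 179 kips.
Bolt shear governs: 78.2 kips.

78.2 kips (bolt shear governs)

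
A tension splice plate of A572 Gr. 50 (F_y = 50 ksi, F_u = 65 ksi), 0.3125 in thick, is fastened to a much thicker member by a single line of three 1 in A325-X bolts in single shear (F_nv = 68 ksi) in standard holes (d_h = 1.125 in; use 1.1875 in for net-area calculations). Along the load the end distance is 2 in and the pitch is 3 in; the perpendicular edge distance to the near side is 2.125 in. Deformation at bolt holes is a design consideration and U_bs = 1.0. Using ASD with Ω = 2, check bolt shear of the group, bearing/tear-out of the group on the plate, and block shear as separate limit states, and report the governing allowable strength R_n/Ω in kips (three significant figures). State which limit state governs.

46.2 kips (block shear governs)

Bolt shear: A_b = π·1²/4 = 0.7854 in²; R_n = 68 × 0.7854 × 3 × 1 = 160.2 kips → 160.2 / 2 = 80.1 kips.
Bearing: edge l_c = 1.438, r_n = 35.04 kips; interior l_c = 1.875, r_n = 45.7 kips; R_n = 35.04 + 2·45.7 = 126.4 kips → 63.2 kips.
Block shear: A_gv = 2.5, A_nv = 1.572, A_nt = 0.4785 in²; R_n = min(0.6F_uA_nv, 0.6F_yA_gv) + U_bs·F_u·A_nt = 92.42 kips → 46.2 kips.
Block shear governs: 46.2 kips.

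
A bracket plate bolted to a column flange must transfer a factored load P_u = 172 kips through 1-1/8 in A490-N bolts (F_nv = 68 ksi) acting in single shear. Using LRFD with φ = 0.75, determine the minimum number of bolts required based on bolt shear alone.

4 bolts

A_b = π·1.125²/4 = 0.994 in².
Per-bolt design strength φR_n = 0.75 × 68 × 0.994 × 1 = 50.69 kips.
n ≥ 172 / 50.69 = 3.393 → use 4 bolts.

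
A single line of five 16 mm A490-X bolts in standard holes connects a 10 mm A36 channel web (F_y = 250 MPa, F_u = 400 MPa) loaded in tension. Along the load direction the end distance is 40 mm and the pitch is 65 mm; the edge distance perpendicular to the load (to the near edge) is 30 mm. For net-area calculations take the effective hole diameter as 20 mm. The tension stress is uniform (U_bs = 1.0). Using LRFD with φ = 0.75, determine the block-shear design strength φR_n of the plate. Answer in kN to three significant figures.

Shear plane L_v = 40 + 4·65 = 300 mm; A_gv = 300 × 10 = 3000 mm².
A_nv = (300 − 4.5·20) × 10 = 2100 mm².
A_nt = (30 − 0.5·20) × 10 = 200 mm².
0.6 F_u A_nv = 504 kN; 0.6 F_y A_gv = 450 kN → shear yielding governs the shear term.
R_n = 450 + 1.0 × 400 × 200 / 1000 = 530 kN.
Design strength φR_n = 0.75 × 530 = 398 kN.

398 kN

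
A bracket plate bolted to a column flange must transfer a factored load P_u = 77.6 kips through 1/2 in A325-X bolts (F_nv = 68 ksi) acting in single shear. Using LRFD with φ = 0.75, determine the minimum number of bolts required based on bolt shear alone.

8 bolts

A_b = π·0.5²/4 = 0.1963 in².
Per-bolt design strength φR_n = 0.75 × 68 × 0.1963 × 1 = 10.01 kips.
n ≥ 77.6 / 10.01 = 7.749 → use 8 bolts.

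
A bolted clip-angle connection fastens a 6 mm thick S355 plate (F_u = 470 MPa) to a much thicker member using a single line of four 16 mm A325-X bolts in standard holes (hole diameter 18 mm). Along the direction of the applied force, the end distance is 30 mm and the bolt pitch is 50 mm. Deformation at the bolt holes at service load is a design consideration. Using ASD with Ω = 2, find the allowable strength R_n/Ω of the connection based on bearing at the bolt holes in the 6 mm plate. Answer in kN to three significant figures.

Per bolt r_n = 1.2 l_c t F_u ≤ 2.4 d t F_u; upper limit = 2.4 × 16 × 6 × 470 / 1000 = 108.3 kN.
Edge bolt: l_c = 30 − 18/2 = 21 mm → 1.2 × 21 × 6 × 470 / 1000 = 71.06 → r_n = 71.06 kN.
Interior bolts: l_c = 50 − 18 = 32 mm → 1.2 × 32 × 6 × 470 / 1000 = 108.3 → r_n = 108.3 kN.
R_n = 1 × 71.06 + 3 × 108.3 = 395.9 kN.
Allowable strength R_n/Ω = 395.9 / 2 = 198 kN.

198 kN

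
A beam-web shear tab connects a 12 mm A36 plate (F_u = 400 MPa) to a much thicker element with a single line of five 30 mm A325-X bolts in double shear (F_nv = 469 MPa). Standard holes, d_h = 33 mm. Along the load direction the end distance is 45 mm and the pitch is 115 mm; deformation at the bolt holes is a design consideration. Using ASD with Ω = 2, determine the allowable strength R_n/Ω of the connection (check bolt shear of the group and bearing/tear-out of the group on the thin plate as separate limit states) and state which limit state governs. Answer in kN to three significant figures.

773 kN (bearing governs)

Bolt shear: A_b = π·30²/4 = 706.9 mm²; R_n = 469 × 706.9 × 5 × 2 / 1000 = 3315 kN → 3315 / 2 = 1660 kN.
Bearing (1.2 l_c t F_u ≤ 2.4 d t F_u): upper limit = 2.4·30·12·400 / 1000 = 345.6 kN.
  Edge l_c = 45 − 33/2 = 28.5 → r_n = 164.2 kN; interior l_c = 115 − 33 = 82 → r_n = 345.6 kN.
  R_n,bearing = 1·164.2 + 4·345.6 = 1547 kN → 1547 / 2 = 773 kN.
Bearing governs: 773 kN.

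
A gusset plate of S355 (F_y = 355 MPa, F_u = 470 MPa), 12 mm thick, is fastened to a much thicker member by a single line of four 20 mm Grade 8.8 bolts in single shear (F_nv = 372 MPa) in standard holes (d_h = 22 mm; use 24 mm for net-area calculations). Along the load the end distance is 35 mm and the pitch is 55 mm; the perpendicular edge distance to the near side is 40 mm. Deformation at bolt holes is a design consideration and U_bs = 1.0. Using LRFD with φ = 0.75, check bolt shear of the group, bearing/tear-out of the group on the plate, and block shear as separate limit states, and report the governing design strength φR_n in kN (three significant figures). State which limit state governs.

351 kN (bolt shear governs)

Bolt shear: A_b = π·20²/4 = 314.2 mm²; R_n = 372 × 314.2 × 4 × 1 / 1000 = 467.5 kN → 0.75 × 467.5 = 351 kN.
Bearing: edge l_c = 24, r_n = 162.4 kN; interior l_c = 33, r_n = 223.3 kN; R_n = 162.4 + 3·223.3 = 832.5 kN → 624 kN.
Block shear: A_gv = 2400, A_nv = 1392, A_nt = 336 mm²; R_n = min(0.6F_uA_nv, 0.6F_yA_gv) + U_bs·F_u·A_nt = 550.5 kN → 413 kN.
Bolt shear governs: 351 kN.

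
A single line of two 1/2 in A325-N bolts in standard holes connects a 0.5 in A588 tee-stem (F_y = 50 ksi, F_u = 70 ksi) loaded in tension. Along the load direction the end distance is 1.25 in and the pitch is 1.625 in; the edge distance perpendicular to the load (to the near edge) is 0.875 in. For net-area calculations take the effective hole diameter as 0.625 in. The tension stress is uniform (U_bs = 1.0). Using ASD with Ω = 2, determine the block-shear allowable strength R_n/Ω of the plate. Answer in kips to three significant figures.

30.2 kips

Shear plane L_v = 1.25 + 1·1.625 = 2.875 in; A_gv = 2.875 × 0.5 = 1.438 in².
A_nv = (2.875 − 1.5·0.625) × 0.5 = 0.9688 in².
A_nt = (0.875 − 0.5·0.625) × 0.5 = 0.2812 in².
0.6 F_u A_nv = 40.69 kips; 0.6 F_y A_gv = 43.12 kips → shear rupture governs the shear term.
R_n = 40.69 + 1.0 × 70 × 0.2812 = 60.38 kips.
Allowable strength R_n/Ω = 60.38 / 2 = 30.2 kips.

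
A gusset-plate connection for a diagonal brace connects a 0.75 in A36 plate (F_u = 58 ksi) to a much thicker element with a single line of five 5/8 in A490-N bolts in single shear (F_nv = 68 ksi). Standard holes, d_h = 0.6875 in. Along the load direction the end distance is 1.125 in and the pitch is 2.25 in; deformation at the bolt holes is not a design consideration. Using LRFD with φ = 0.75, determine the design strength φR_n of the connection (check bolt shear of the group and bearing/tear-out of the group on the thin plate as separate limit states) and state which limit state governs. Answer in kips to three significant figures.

Bolt shear: A_b = π·0.625²/4 = 0.3068 in²; R_n = 68 × 0.3068 × 5 × 1 = 104.3 kips → 0.75 × 104.3 = 78.2 kips.
Bearing (1.5 l_c t F_u ≤ 3.0 d t F_u): upper limit = 3.0·0.625·0.75·58 = 81.56 kips.
  Edge l_c = 1.125 − 0.6875/2 = 0.7812 → r_n = 50.98 kips; interior l_c = 2.25 − 0.6875 = 1.562 → r_n = 81.56 kips.
  R_n,bearing = 1·50.98 + 4·81.56 = 377.2 kips → 0.75 × 377.2 = 283 kips.
Bolt shear governs: 78.2 kips.

78.2 kips (bolt shear governs)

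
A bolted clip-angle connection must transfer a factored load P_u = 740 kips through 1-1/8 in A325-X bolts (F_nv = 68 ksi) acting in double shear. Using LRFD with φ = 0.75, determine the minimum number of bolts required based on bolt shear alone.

8 bolts

A_b = π·1.125²/4 = 0.994 in².
Per-bolt design strength φR_n = 0.75 × 68 × 0.994 × 2 = 101.4 kips.
n ≥ 740 / 101.4 = 7.299 → use 8 bolts.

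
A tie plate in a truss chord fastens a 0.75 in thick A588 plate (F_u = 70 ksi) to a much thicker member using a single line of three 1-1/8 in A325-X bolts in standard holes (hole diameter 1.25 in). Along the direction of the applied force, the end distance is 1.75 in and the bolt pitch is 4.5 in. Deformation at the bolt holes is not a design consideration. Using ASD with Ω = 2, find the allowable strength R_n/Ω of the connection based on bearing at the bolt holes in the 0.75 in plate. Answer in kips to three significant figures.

Per bolt r_n = 1.5 l_c t F_u ≤ 3.0 d t F_u; upper limit = 3.0 × 1.125 × 0.75 × 70 = 177.2 kips.
Edge bolt: l_c = 1.75 − 1.25/2 = 1.125 in → 1.5 × 1.125 × 0.75 × 70 = 88.59 → r_n = 88.59 kips.
Interior bolts: l_c = 4.5 − 1.25 = 3.25 in → 1.5 × 3.25 × 0.75 × 70 = 255.9 → r_n = 177.2 kips.
R_n = 1 × 88.59 + 2 × 177.2 = 443 kips.
Allowable strength R_n/Ω = 443 / 2 = 221 kips.

221 kips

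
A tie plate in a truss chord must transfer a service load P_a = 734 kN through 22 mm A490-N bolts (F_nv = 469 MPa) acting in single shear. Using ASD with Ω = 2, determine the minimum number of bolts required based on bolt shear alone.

9 bolts

A_b = π·22²/4 = 380.1 mm².
Per-bolt allowable strength R_n/Ω = 469 × 380.1 × 1 / 1000 / 2 = 89.14 kN.
n ≥ 734 / 89.14 = 8.234 → use 9 bolts.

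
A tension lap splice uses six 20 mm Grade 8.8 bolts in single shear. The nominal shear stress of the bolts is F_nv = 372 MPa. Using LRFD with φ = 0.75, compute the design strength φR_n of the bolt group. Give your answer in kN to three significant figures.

A_b = π × 20² / 4 = 314.2 mm².
R_n = F_nv · A_b · n · n_s = 372 × 314.2 × 6 × 1 / 1000 = 701.2 kN.
Design strength φR_n = 0.75 × 701.2 = 526 kN.

526 kN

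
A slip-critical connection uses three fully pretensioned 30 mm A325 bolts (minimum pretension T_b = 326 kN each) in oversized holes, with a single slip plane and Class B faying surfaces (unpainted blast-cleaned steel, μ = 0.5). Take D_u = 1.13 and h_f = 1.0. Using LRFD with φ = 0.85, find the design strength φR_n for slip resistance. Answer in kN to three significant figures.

470 kN

R_n = μ · D_u · h_f · T_b · n_s · n_b = 0.5 × 1.13 × 1.0 × 326 × 1 × 3 = 552.6 kN.
Design strength φR_n = 0.85 × 552.6 = 470 kN.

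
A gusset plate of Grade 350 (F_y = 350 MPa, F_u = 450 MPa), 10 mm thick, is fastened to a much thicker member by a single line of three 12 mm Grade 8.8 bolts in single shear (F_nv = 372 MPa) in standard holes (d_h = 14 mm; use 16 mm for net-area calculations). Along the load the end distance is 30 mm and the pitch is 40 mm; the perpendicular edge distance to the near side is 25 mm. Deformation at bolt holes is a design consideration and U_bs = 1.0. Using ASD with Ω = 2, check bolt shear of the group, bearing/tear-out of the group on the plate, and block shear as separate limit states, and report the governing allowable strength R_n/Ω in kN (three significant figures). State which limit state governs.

Bolt shear: A_b = π·12²/4 = 113.1 mm²; R_n = 372 × 113.1 × 3 × 1 / 1000 = 126.2 kN → 126.2 / 2 = 63.1 kN.
Bearing: edge l_c = 23, r_n = 124.2 kN; interior l_c = 26, r_n = 129.6 kN; R_n = 124.2 + 2·129.6 = 383.4 kN → 192 kN.
Block shear: A_gv = 1100, A_nv = 700, A_nt = 170 mm²; R_n = min(0.6F_uA_nv, 0.6F_yA_gv) + U_bs·F_u·A_nt = 265.5 kN → 133 kN.
Bolt shear governs: 63.1 kN.

63.1 kN (bolt shear governs)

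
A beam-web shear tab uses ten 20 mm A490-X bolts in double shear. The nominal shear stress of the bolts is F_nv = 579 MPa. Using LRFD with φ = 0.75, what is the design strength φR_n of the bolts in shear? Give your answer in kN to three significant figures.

A_b = π × 20² / 4 = 314.2 mm².
R_n = F_nv · A_b · n · n_s = 579 × 314.2 × 10 × 2 / 1000 = 3638 kN.
Design strength φR_n = 0.75 × 3638 = 2730 kN.

2730 kN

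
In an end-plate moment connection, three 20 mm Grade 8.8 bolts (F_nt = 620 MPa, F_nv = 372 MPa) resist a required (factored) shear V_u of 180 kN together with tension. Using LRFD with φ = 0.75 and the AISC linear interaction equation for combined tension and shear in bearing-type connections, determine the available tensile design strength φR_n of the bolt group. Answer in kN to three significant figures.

A_b = π·20²/4 = 314.2 mm²; f_rv = 180 × 1000 / (3 × 314.2) = 191 MPa.
F'_nt = 1.3 F_nt − (F_nt / φF_nv) f_rv = 1.3·620 − (620/(0.75·372))·191 = 381.6 MPa, capped at F_nt → F'_nt = 381.6 MPa.
R_n = F'_nt · A_b · n = 381.6 × 314.2 × 3 / 1000 = 359.6 kN.
Design strength φR_n = 0.75 × 359.6 = 270 kN.

270 kN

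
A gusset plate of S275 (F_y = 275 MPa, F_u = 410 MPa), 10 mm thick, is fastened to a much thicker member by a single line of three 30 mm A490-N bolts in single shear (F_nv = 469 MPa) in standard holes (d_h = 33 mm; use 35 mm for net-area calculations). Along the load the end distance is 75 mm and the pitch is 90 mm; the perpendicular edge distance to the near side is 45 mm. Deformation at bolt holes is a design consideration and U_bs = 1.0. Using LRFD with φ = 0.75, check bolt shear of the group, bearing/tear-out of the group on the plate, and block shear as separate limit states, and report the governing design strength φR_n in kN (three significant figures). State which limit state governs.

Bolt shear: A_b = π·30²/4 = 706.9 mm²; R_n = 469 × 706.9 × 3 × 1 / 1000 = 994.5 kN → 0.75 × 994.5 = 746 kN.
Bearing: edge l_c = 58.5, r_n = 287.8 kN; interior l_c = 57, r_n = 280.4 kN; R_n = 287.8 + 2·280.4 = 848.7 kN → 637 kN.
Block shear: A_gv = 2550, A_nv = 1675, A_nt = 275 mm²; R_n = min(0.6F_uA_nv, 0.6F_yA_gv) + U_bs·F_u·A_nt = 524.8 kN → 394 kN.
Block shear governs: 394 kN.

394 kN (block shear governs)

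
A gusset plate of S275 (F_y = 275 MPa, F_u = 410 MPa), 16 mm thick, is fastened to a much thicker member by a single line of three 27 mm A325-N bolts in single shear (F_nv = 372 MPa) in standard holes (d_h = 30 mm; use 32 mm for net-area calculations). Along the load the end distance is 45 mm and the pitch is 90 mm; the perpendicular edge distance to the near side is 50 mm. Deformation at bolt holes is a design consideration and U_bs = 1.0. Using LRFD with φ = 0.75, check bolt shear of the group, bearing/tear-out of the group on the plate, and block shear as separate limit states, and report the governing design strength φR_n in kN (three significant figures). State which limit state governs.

479 kN (bolt shear governs)

Bolt shear: A_b = π·27²/4 = 572.6 mm²; R_n = 372 × 572.6 × 3 × 1 / 1000 = 639 kN → 0.75 × 639 = 479 kN.
Bearing: edge l_c = 30, r_n = 236.2 kN; interior l_c = 60, r_n = 425.1 kN; R_n = 236.2 + 2·425.1 = 1086 kN → 815 kN.
Block shear: A_gv = 3600, A_nv = 2320, A_nt = 544 mm²; R_n = min(0.6F_uA_nv, 0.6F_yA_gv) + U_bs·F_u·A_nt = 793.8 kN → 595 kN.
Bolt shear governs: 479 kN.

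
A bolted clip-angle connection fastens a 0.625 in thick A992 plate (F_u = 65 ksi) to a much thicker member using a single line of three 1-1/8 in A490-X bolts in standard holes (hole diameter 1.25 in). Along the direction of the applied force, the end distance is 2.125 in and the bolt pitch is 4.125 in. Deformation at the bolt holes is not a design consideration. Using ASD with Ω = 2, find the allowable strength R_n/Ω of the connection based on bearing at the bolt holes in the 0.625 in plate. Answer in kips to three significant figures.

183 kips

Per bolt r_n = 1.5 l_c t F_u ≤ 3.0 d t F_u; upper limit = 3.0 × 1.125 × 0.625 × 65 = 137.1 kips.
Edge bolt: l_c = 2.125 − 1.25/2 = 1.5 in → 1.5 × 1.5 × 0.625 × 65 = 91.41 → r_n = 91.41 kips.
Interior bolts: l_c = 4.125 − 1.25 = 2.875 in → 1.5 × 2.875 × 0.625 × 65 = 175.2 → r_n = 137.1 kips.
R_n = 1 × 91.41 + 2 × 137.1 = 365.6 kips.
Allowable strength R_n/Ω = 365.6 / 2 = 183 kips.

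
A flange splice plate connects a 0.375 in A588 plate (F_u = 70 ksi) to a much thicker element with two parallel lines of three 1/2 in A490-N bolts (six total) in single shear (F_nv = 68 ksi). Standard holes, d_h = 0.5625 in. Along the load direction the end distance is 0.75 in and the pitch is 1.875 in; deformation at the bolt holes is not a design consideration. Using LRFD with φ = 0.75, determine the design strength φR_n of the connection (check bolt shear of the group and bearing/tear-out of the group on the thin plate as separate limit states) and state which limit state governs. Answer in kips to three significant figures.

Bolt shear: A_b = π·0.5²/4 = 0.1963 in²; R_n = 68 × 0.1963 × 6 × 1 = 80.11 kips → 0.75 × 80.11 = 60.1 kips.
Bearing (1.5 l_c t F_u ≤ 3.0 d t F_u): upper limit = 3.0·0.5·0.375·70 = 39.38 kips.
  Edge l_c = 0.75 − 0.5625/2 = 0.4688 → r_n = 18.46 kips; interior l_c = 1.875 − 0.5625 = 1.312 → r_n = 39.38 kips.
  R_n,bearing = 2·18.46 + 4·39.38 = 194.4 kips → 0.75 × 194.4 = 146 kips.
Bolt shear governs: 60.1 kips.

60.1 kips (bolt shear governs)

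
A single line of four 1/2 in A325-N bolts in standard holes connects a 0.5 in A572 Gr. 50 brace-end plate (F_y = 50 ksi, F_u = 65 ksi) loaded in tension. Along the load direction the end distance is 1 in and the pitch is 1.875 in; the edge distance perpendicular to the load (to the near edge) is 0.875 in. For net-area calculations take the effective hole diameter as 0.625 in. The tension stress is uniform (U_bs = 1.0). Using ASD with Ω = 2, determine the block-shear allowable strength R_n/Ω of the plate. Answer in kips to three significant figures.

52.4 kips

Shear plane L_v = 1 + 3·1.875 = 6.625 in; A_gv = 6.625 × 0.5 = 3.312 in².
A_nv = (6.625 − 3.5·0.625) × 0.5 = 2.219 in².
A_nt = (0.875 − 0.5·0.625) × 0.5 = 0.2812 in².
0.6 F_u A_nv = 86.53 kips; 0.6 F_y A_gv = 99.38 kips → shear rupture governs the shear term.
R_n = 86.53 + 1.0 × 65 × 0.2812 = 104.8 kips.
Allowable strength R_n/Ω = 104.8 / 2 = 52.4 kips.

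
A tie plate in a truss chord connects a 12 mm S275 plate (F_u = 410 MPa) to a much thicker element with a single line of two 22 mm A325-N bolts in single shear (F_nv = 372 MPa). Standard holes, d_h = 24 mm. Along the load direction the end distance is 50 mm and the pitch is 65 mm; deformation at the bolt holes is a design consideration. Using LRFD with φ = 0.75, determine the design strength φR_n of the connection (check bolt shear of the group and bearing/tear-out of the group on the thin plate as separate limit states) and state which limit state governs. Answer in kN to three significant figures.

212 kN (bolt shear governs)

Bolt shear: A_b = π·22²/4 = 380.1 mm²; R_n = 372 × 380.1 × 2 × 1 / 1000 = 282.8 kN → 0.75 × 282.8 = 212 kN.
Bearing (1.2 l_c t F_u ≤ 2.4 d t F_u): upper limit = 2.4·22·12·410 / 1000 = 259.8 kN.
  Edge l_c = 50 − 24/2 = 38 → r_n = 224.4 kN; interior l_c = 65 − 24 = 41 → r_n = 242.1 kN.
  R_n,bearing = 1·224.4 + 1·242.1 = 466.4 kN → 0.75 × 466.4 = 350 kN.
Bolt shear governs: 212 kN.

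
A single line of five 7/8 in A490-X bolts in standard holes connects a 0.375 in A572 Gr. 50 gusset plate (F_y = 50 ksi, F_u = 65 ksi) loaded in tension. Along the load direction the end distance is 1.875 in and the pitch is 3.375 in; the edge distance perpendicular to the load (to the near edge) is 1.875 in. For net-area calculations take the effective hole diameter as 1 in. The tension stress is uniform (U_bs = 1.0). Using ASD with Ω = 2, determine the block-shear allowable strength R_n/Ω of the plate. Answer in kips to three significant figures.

Shear plane L_v = 1.875 + 4·3.375 = 15.38 in; A_gv = 15.38 × 0.375 = 5.766 in².
A_nv = (15.38 − 4.5·1) × 0.375 = 4.078 in².
A_nt = (1.875 − 0.5·1) × 0.375 = 0.5156 in².
0.6 F_u A_nv = 159 kips; 0.6 F_y A_gv = 173 kips → shear rupture governs the shear term.
R_n = 159 + 1.0 × 65 × 0.5156 = 192.6 kips.
Allowable strength R_n/Ω = 192.6 / 2 = 96.3 kips.

96.3 kips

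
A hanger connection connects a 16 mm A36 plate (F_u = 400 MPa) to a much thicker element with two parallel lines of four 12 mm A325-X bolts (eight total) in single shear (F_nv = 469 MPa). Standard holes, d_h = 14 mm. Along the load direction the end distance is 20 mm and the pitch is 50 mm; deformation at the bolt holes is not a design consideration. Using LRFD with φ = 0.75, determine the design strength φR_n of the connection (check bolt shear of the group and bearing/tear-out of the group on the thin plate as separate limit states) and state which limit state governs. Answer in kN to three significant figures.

318 kN (bolt shear governs)

Bolt shear: A_b = π·12²/4 = 113.1 mm²; R_n = 469 × 113.1 × 8 × 1 / 1000 = 424.3 kN → 0.75 × 424.3 = 318 kN.
Bearing (1.5 l_c t F_u ≤ 3.0 d t F_u): upper limit = 3.0·12·16·400 / 1000 = 230.4 kN.
  Edge l_c = 20 − 14/2 = 13 → r_n = 124.8 kN; interior l_c = 50 − 14 = 36 → r_n = 230.4 kN.
  R_n,bearing = 2·124.8 + 6·230.4 = 1632 kN → 0.75 × 1632 = 1220 kN.
Bolt shear governs: 318 kN.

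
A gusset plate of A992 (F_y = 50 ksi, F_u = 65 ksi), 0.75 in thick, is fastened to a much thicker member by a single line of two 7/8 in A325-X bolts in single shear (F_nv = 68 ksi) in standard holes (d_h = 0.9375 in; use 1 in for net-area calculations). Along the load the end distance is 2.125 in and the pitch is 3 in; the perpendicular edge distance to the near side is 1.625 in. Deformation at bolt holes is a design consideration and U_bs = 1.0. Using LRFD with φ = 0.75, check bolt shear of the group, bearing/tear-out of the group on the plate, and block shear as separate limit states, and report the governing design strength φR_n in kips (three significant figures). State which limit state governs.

Bolt shear: A_b = π·0.875²/4 = 0.6013 in²; R_n = 68 × 0.6013 × 2 × 1 = 81.78 kips → 0.75 × 81.78 = 61.3 kips.
Bearing: edge l_c = 1.656, r_n = 96.89 kips; interior l_c = 2.062, r_n = 102.4 kips; R_n = 96.89 + 1·102.4 = 199.3 kips → 149 kips.
Block shear: A_gv = 3.844, A_nv = 2.719, A_nt = 0.8438 in²; R_n = min(0.6F_uA_nv, 0.6F_yA_gv) + U_bs·F_u·A_nt = 160.9 kips → 121 kips.
Bolt shear governs: 61.3 kips.

61.3 kips (bolt shear governs)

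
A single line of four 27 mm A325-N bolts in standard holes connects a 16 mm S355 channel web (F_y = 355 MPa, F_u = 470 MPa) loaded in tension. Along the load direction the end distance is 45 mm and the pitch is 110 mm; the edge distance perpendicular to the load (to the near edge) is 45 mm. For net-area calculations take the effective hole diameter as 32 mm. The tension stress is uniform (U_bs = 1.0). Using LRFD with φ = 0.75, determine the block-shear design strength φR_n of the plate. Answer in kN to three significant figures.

1050 kN

Shear plane L_v = 45 + 3·110 = 375 mm; A_gv = 375 × 16 = 6000 mm².
A_nv = (375 − 3.5·32) × 16 = 4208 mm².
A_nt = (45 − 0.5·32) × 16 = 464 mm².
0.6 F_u A_nv = 1187 kN; 0.6 F_y A_gv = 1278 kN → shear rupture governs the shear term.
R_n = 1187 + 1.0 × 470 × 464 / 1000 = 1405 kN.
Design strength φR_n = 0.75 × 1405 = 1050 kN.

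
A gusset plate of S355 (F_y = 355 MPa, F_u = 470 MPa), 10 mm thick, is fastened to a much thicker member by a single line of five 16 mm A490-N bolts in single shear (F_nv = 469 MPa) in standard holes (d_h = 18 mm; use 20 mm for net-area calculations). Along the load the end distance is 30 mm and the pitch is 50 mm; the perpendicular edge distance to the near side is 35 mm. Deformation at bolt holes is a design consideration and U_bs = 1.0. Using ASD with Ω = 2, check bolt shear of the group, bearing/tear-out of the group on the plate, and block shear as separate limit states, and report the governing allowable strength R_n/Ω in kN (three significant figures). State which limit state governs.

236 kN (bolt shear governs)

Bolt shear: A_b = π·16²/4 = 201.1 mm²; R_n = 469 × 201.1 × 5 × 1 / 1000 = 471.5 kN → 471.5 / 2 = 236 kN.
Bearing: edge l_c = 21, r_n = 118.4 kN; interior l_c = 32, r_n = 180.5 kN; R_n = 118.4 + 4·180.5 = 840.4 kN → 420 kN.
Block shear: A_gv = 2300, A_nv = 1400, A_nt = 250 mm²; R_n = min(0.6F_uA_nv, 0.6F_yA_gv) + U_bs·F_u·A_nt = 512.3 kN → 256 kN.
Bolt shear governs: 236 kN.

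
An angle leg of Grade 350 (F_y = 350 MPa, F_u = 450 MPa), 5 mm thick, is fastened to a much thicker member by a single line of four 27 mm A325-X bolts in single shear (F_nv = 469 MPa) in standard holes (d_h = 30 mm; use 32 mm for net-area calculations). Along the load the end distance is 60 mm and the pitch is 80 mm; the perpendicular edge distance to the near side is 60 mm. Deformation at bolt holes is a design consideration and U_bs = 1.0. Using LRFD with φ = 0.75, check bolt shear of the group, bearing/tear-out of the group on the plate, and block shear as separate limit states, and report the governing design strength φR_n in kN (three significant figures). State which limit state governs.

Bolt shear: A_b = π·27²/4 = 572.6 mm²; R_n = 469 × 572.6 × 4 × 1 / 1000 = 1074 kN → 0.75 × 1074 = 806 kN.
Bearing: edge l_c = 45, r_n = 121.5 kN; interior l_c = 50, r_n = 135 kN; R_n = 121.5 + 3·135 = 526.5 kN → 395 kN.
Block shear: A_gv = 1500, A_nv = 940, A_nt = 220 mm²; R_n = min(0.6F_uA_nv, 0.6F_yA_gv) + U_bs·F_u·A_nt = 352.8 kN → 265 kN.
Block shear governs: 265 kN.

265 kN (block shear governs)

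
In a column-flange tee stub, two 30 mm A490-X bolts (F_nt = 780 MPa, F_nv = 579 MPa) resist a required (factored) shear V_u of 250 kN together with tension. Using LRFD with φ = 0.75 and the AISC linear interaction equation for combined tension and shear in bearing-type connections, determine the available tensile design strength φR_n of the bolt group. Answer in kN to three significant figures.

738 kN

A_b = π·30²/4 = 706.9 mm²; f_rv = 250 × 1000 / (2 × 706.9) = 176.8 MPa.
F'_nt = 1.3 F_nt − (F_nt / φF_nv) f_rv = 1.3·780 − (780/(0.75·579))·176.8 = 696.4 MPa, capped at F_nt → F'_nt = 696.4 MPa.
R_n = F'_nt · A_b · n = 696.4 × 706.9 × 2 / 1000 = 984.5 kN.
Design strength φR_n = 0.75 × 984.5 = 738 kN.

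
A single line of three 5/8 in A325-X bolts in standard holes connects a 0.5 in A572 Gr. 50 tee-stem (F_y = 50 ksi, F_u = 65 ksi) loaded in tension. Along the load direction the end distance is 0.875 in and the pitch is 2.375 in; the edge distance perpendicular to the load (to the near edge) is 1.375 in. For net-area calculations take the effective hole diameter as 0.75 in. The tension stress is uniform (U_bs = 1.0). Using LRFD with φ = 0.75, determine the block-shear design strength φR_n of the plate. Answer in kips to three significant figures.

Shear plane L_v = 0.875 + 2·2.375 = 5.625 in; A_gv = 5.625 × 0.5 = 2.812 in².
A_nv = (5.625 − 2.5·0.75) × 0.5 = 1.875 in².
A_nt = (1.375 − 0.5·0.75) × 0.5 = 0.5 in².
0.6 F_u A_nv = 73.12 kips; 0.6 F_y A_gv = 84.38 kips → shear rupture governs the shear term.
R_n = 73.12 + 1.0 × 65 × 0.5 = 105.6 kips.
Design strength φR_n = 0.75 × 105.6 = 79.2 kips.

79.2 kips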